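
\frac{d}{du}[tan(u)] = cos(u)^(-2)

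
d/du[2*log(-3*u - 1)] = 6/(3*u + 1)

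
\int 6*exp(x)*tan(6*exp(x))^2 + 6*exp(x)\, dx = tan(6*exp(x)) + C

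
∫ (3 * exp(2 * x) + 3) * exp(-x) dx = 6*sinh(x) + C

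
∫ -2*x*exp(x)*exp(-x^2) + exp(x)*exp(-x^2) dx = exp(-x*(x - 1)) + C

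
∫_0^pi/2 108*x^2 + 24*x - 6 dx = -3*pi + 3*pi^2 + 9*pi^3/2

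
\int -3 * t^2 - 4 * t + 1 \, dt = -t^3 - 2*t^2 + t + C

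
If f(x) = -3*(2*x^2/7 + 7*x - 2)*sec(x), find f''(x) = 3*(2*x^2/7 - 4*x^2/(7*cos(x)^2) - 8*x*sin(x)/(7*cos(x)) + 7*x - 14*x/cos(x)^2 - 14*sin(x)/cos(x) - 18/7 + 4/cos(x)^2)/cos(x)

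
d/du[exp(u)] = exp(u)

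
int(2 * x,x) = x^2 + C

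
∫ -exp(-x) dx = exp(-x) + C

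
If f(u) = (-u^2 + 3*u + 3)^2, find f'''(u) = 24*u - 36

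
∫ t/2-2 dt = t^2/4 - 2*t + C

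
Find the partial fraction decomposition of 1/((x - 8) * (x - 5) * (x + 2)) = 1/(70*(x + 2)) - 1/(21*(x - 5)) + 1/(30*(x - 8))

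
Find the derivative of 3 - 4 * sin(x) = -4*cos(x)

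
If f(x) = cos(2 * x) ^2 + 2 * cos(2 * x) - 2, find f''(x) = -8*cos(2*x) - 8*cos(4*x)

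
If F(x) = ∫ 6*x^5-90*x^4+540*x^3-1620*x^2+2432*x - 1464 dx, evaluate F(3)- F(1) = -68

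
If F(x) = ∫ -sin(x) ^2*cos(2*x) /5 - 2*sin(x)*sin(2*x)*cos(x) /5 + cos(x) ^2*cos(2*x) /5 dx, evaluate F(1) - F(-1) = sin(4)/10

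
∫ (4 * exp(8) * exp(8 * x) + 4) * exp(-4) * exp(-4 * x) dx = 2*sinh(4*x + 4) + C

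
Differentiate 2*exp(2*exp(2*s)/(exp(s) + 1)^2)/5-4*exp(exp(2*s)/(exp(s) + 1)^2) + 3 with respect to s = (-40*exp(2*s + exp(2*s)/(exp(2*s) + 2*exp(s) + 1)) + 8*exp(2*s + 2*exp(2*s)/(exp(2*s) + 2*exp(s) + 1)))/(5*exp(3*s) + 15*exp(2*s) + 15*exp(s) + 5)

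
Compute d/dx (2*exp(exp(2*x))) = 4*exp(2*x + exp(2*x))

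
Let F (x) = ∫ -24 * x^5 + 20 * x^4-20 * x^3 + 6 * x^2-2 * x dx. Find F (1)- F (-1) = 12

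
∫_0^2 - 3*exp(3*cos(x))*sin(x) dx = -exp(3) + exp(3*cos(2))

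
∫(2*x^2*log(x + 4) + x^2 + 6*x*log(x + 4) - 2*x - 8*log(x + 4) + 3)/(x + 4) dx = ((x - 1)^2 + 2)*log(x + 4) + C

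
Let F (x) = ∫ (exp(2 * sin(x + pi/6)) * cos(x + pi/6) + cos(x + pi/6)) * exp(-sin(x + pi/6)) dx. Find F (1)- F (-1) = -exp(cos(1 + pi/3)) - exp(-sin(pi/6 + 1)) + exp(-cos(1 + pi/3)) + exp(sin(pi/6 + 1))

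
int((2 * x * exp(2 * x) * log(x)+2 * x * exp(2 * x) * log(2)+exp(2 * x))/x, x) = exp(2*x)*log(2*x) + C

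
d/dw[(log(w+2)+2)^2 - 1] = (2*log(w + 2) + 4)/(w + 2)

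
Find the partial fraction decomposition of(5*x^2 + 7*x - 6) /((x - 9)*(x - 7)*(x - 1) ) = 1/(8*(x - 1)) - 24/(x - 7) + 231/(8*(x - 9))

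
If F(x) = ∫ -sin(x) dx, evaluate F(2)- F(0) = -1 + cos(2)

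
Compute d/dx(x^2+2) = 2*x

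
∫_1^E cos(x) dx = -sin(1) + sin(E)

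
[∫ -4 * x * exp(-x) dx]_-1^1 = 8*exp(-1)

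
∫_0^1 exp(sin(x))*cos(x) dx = -1 + exp(sin(1))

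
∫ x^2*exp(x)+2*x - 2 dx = ((x - 1)^2 + 1)*(exp(x) + 1) + C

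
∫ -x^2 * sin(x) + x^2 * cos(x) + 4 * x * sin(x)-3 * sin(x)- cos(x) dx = sqrt(2)*(x^2 - 2*x + 1)*sin(x + pi/4) + C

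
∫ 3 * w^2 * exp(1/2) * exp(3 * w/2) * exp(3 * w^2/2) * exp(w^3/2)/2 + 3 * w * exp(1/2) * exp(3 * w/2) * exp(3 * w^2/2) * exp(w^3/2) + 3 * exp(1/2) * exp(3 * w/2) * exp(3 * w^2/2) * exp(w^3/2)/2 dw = exp((w + 1)^3/2) + C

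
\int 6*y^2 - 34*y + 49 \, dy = 2*y^3 - 17*y^2 + 49*y + C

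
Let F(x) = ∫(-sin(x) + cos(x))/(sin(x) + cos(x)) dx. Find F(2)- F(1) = log(sin(pi/4 + 2)) - log(sin(pi/4 + 1))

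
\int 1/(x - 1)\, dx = log(2*x - 2) + C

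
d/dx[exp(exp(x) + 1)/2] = exp(x + exp(x) + 1)/2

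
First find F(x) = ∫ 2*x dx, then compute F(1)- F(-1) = 0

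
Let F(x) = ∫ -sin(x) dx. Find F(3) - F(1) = cos(3) - cos(1)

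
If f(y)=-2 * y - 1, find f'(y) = -2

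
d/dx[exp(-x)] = -exp(-x)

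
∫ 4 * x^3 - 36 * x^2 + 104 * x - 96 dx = x^4 - 12*x^3 + 52*x^2 - 96*x + C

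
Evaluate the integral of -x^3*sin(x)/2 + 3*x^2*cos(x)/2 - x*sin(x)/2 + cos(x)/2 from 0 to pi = -pi^3/2 - pi/2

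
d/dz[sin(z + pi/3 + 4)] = cos(z + pi/3 + 4)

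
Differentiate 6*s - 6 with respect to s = 6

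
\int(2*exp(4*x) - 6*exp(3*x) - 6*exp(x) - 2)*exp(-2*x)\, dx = ((exp(x) - 3)*exp(x) - 1)^2*exp(-2*x) + C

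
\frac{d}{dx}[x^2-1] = 2*x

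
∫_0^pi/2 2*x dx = pi^2/4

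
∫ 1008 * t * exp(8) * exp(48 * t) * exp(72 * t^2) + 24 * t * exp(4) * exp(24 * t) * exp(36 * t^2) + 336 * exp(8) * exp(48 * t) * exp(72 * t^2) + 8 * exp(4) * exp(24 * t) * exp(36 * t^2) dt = 7*exp(8*(3*t + 1)^2) + exp(4*(3*t + 1)^2)/3 + C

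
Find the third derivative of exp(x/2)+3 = exp(x/2)/8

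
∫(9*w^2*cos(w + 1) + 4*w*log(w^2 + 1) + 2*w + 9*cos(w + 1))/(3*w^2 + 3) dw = log(w^2 + 1)^2/3 + log(w^2 + 1)/3 + 3*sin(w + 1) + C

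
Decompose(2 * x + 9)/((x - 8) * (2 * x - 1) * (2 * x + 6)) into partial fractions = -4/(21*(2*x - 1)) + 3/(154*(x + 3)) + 5/(66*(x - 8))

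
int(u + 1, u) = u^2/2 + u + C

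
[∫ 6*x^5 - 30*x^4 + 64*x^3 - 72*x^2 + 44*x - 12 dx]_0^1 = -3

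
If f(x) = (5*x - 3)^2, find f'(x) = 50*x - 30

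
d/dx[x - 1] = 1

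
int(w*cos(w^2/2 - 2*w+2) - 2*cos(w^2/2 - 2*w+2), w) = sin((w - 2)^2/2) + C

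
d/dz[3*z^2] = 6*z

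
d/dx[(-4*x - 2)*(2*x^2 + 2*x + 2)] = -24*x^2 - 24*x - 12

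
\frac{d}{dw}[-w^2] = -2*w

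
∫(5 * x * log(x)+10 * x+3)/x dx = (5*x + 3)*(log(x) + 1) + C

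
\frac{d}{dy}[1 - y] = -1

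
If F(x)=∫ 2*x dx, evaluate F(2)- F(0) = 4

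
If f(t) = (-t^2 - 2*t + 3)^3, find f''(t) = -30*t^4 - 120*t^3 - 36*t^2 + 168*t + 18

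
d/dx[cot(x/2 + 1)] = -1/(2*sin(x/2 + 1)^2)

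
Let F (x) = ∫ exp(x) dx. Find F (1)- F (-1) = E - exp(-1)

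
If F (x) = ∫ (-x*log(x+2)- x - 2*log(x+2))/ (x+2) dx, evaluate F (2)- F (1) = -4*log(2) + log(3)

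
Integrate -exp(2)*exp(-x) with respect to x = exp(2 - x) + C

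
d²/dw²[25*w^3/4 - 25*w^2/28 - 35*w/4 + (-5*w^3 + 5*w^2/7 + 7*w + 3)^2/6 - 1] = 125*w^4 - 500*w^3/21 - 6810*w^2/49 + 35*w/2 + 671/42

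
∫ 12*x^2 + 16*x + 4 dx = 4*x^3 + 8*x^2 + 4*x + C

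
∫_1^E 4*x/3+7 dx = 13/3 + (-3 + 2*E)*(E/3 + 4)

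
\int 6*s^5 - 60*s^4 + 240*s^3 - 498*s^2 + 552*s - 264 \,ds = s^6 - 12*s^5 + 60*s^4 - 166*s^3 + 276*s^2 - 264*s + C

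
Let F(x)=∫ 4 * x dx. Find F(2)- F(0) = 8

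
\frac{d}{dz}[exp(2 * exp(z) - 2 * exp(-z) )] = (2*exp(2*exp(z) - 2*exp(-z)) + 2*exp(2*z + 2*exp(z) - 2*exp(-z)))*exp(-z)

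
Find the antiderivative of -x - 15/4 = -x^2/2 - 15*x/4 + C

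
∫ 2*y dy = y^2 + C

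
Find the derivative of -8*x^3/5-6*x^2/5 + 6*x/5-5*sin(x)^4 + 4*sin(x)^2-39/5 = -24*x^2/5 - 12*x/5 - sin(2*x) + 5*sin(4*x)/2 + 6/5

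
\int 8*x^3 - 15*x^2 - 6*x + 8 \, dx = 2*x^4 - 5*x^3 - 3*x^2 + 8*x + C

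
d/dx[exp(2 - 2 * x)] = -2*exp(2 - 2*x)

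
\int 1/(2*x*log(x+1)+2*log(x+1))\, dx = log(log(x + 1))/2 + C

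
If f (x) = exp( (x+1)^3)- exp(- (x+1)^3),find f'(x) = (3*x^2*exp(2*x^3 + 6*x^2 + 6*x + 2) + 3*x^2 + 6*x*exp(2*x^3 + 6*x^2 + 6*x + 2) + 6*x + 3*exp(2*x^3 + 6*x^2 + 6*x + 2) + 3)*exp(-x^3 - 3*x^2 - 3*x - 1)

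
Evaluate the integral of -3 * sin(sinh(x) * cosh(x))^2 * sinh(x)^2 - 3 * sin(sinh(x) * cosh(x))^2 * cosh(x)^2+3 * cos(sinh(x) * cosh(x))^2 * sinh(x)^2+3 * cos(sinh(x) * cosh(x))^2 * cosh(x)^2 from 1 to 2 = -3*sin(2*sinh(1)*cosh(1))/2 + 3*sin(2*sinh(2)*cosh(2))/2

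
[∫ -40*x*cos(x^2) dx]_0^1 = -20*sin(1)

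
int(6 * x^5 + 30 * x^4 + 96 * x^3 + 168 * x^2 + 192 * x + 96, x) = x^6 + 6*x^5 + 24*x^4 + 56*x^3 + 96*x^2 + 96*x + C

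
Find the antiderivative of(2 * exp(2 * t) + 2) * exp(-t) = 4*sinh(t) + C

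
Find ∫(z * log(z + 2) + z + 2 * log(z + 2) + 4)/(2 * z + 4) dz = (z + 4)*log(z + 2)/2 + C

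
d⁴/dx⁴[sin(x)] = sin(x)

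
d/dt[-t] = -1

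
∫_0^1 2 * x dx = 1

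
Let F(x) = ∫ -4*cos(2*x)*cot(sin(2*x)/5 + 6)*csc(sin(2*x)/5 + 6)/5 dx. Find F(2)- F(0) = 2*csc(sin(4)/5 + 6) - 2*csc(6)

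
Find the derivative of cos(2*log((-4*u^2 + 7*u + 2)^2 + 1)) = 4*(-32*u^3 + 84*u^2 - 33*u - 14)*sin(2*log(16*u^4 - 56*u^3 + 33*u^2 + 28*u + 5))/(16*u^4 - 56*u^3 + 33*u^2 + 28*u + 5)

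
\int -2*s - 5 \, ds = -s^2 - 5*s + C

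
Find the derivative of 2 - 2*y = -2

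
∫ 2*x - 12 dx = x^2 - 12*x + C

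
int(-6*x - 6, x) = -3*x^2 - 6*x + C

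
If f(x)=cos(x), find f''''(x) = cos(x)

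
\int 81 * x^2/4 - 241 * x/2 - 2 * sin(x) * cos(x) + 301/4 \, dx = 27*x^3/4 - 241*x^2/4 + 301*x/4 + cos(x)^2 + C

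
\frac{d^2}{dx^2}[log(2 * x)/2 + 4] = -1/(2*x^2)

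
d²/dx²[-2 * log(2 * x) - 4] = 2/x^2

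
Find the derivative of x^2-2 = 2*x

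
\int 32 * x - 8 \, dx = 16*x^2 - 8*x + C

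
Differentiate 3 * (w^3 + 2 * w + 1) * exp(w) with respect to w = 3*w^3*exp(w) + 9*w^2*exp(w) + 6*w*exp(w) + 9*exp(w)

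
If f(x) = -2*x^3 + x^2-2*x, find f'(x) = -6*x^2 + 2*x - 2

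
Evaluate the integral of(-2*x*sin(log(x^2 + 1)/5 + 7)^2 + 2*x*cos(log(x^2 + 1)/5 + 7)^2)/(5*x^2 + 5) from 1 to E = -sin(2*(log(2)/5 + 7))/2 + sin(2*(log(1 + exp(2))/5 + 7))/2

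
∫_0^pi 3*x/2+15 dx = 3*pi^2/4 + 15*pi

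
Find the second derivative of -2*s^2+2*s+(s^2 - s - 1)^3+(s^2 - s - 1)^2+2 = 30*s^4 - 60*s^3 + 12*s^2 + 18*s - 6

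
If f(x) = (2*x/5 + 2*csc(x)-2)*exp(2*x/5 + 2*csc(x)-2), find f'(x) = 2*(2*x/25 - 2*x*cos(x)/(5*sin(x)^2) - 1/5 + 2/(5*sin(x)) + cos(x)/sin(x)^2 - 2*cos(x)/sin(x)^3)*exp(-2)*exp(2*x/5)*exp(2/sin(x))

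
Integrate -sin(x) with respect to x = cos(x) + C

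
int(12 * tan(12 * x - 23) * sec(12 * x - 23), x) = sec(12*x - 23) + C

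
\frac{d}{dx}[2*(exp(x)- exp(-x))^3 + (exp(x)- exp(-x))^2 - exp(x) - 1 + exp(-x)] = (6*exp(6*x) + 2*exp(5*x) - 7*exp(4*x) - 7*exp(2*x) - 2*exp(x) + 6)*exp(-3*x)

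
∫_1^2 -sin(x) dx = -cos(1) + cos(2)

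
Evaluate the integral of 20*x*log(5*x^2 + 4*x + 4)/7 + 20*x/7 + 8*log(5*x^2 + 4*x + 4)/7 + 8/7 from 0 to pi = -8*log(4)/7 + 2*(4 + 4*pi + 5*pi^2)*log(4 + 4*pi + 5*pi^2)/7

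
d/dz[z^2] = 2*z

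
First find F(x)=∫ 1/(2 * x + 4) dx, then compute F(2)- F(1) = -log(3)/2 + log(2)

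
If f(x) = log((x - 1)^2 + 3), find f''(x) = (-2*x^2 + 4*x + 4)/(x^4 - 4*x^3 + 12*x^2 - 16*x + 16)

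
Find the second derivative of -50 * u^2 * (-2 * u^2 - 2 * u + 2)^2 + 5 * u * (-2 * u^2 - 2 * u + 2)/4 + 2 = -6000*u^4 - 8000*u^3 + 2400*u^2 + 2385*u - 405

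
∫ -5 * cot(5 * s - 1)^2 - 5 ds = cot(5*s - 1) + C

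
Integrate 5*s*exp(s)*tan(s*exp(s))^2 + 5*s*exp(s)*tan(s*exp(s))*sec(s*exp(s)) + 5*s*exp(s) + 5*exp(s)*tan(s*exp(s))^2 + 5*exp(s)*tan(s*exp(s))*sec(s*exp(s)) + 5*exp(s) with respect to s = 5*tan(s*exp(s)) + 5/cos(s*exp(s)) + C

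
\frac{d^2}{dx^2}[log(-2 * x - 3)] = -4/(4*x^2 + 12*x + 9)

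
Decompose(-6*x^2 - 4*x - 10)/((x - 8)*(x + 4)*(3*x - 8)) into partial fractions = 57/(32*(3*x - 8)) - 3/(8*(x + 4)) - 71/(32*(x - 8))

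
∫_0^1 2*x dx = 1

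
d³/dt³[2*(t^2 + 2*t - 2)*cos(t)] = 2*t^2*sin(t) + 4*t*sin(t) - 12*t*cos(t) - 16*sin(t) - 12*cos(t)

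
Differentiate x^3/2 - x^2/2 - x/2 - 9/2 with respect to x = 3*x^2/2 - x - 1/2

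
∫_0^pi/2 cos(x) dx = 1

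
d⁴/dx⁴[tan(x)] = 24*tan(x)^5 + 40*tan(x)^3 + 16*tan(x)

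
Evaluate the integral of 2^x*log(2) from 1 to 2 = 2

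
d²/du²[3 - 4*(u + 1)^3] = -24*u - 24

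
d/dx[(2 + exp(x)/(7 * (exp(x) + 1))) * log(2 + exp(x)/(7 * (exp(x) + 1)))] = (exp(x)*log(2 + exp(x)/(7*exp(x) + 7)) + exp(x))/(7*exp(2*x) + 14*exp(x) + 7)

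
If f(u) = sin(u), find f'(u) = cos(u)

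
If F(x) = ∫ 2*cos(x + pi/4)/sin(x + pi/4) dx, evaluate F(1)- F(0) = 2*log(sin(pi/4 + 1)) + log(2)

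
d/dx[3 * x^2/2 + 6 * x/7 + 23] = 3*x + 6/7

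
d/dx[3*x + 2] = 3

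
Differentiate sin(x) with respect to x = cos(x)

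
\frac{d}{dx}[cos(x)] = -sin(x)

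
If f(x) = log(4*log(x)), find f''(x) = (-log(x) - 1)/(x^2*log(x)^2)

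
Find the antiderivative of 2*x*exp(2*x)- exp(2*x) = (x - 1)*exp(2*x) + C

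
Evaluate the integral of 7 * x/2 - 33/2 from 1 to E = -33*E/2 + 7*exp(2)/4 + 59/4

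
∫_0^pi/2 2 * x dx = pi^2/4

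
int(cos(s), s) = sin(s) + C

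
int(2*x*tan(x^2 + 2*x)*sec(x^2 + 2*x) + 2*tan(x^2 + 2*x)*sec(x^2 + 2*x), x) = sec(x*(x + 2)) + C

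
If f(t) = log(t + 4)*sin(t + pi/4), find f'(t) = (t*log(t + 4)*cos(t + pi/4) + 4*log(t + 4)*cos(t + pi/4) + sin(t + pi/4))/(t + 4)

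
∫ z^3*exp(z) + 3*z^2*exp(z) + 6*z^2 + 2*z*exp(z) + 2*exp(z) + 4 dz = z*(z^2 + 2)*(exp(z) + 2) + C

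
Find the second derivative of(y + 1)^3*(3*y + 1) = 36*y^2 + 60*y + 24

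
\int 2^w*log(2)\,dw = 2^w + C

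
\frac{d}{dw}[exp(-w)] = -exp(-w)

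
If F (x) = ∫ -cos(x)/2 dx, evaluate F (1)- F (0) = -sin(1)/2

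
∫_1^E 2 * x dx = -1 + exp(2)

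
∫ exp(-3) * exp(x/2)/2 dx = exp(x/2 - 3) + C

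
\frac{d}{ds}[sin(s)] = cos(s)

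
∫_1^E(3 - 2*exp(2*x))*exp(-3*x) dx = -2*exp(-1) - exp(-3*E) + exp(-3) + 2*exp(-E)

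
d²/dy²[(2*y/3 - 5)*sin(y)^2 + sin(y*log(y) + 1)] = (4*y^2*cos(2*y) - 3*y*log(y)^2*sin(y*log(y) + 1) - 6*y*log(y)*sin(y*log(y) + 1) + 4*y*sin(2*y) - 3*y*sin(y*log(y) + 1) - 30*y*cos(2*y) + 3*cos(y*log(y) + 1))/(3*y)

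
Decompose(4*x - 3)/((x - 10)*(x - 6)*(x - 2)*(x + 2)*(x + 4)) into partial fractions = -19/(1680*(x + 4)) + 11/(768*(x + 2)) + 5/(768*(x - 2)) - 21/(1280*(x - 6)) + 37/(5376*(x - 10))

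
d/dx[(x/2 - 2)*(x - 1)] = x - 5/2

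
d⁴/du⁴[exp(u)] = exp(u)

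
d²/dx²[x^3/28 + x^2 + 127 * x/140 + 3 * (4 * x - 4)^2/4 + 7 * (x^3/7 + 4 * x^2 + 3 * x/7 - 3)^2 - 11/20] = 30*x^4/7 + 160*x^3 + 9480*x^2/7 + 1515*x/14 - 2152/7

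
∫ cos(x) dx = sin(x) + C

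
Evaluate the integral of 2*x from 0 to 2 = 4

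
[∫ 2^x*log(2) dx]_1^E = -2 + 2^E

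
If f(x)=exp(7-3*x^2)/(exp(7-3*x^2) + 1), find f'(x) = -6*x*exp(3*x^2 - 7)/(exp(-14)*exp(6*x^2) + 2*exp(-7)*exp(3*x^2) + 1)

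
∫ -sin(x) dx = cos(x) + C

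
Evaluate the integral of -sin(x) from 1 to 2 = -cos(1) + cos(2)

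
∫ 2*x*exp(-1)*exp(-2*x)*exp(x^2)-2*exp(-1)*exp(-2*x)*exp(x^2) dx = exp((x - 1)^2 - 2) + C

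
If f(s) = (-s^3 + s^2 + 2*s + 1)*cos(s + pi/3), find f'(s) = s^3*sin(s + pi/3) - s^2*sin(s + pi/3) - 3*s^2*cos(s + pi/3) - 2*sqrt(2)*s*sin(s + pi/12) - sin(s + pi/3) + 2*cos(s + pi/3)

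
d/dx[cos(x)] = -sin(x)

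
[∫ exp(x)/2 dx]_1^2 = -E/2 + exp(2)/2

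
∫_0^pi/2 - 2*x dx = -pi^2/4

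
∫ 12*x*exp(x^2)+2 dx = 2*x + 6*exp(x^2) + C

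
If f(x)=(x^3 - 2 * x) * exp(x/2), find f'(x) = x^3*exp(x/2)/2 + 3*x^2*exp(x/2) - x*exp(x/2) - 2*exp(x/2)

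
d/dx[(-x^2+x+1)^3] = -6*x^5 + 15*x^4 - 15*x^2 + 3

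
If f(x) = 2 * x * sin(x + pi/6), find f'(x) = 2*x*cos(x + pi/6) + 2*sin(x + pi/6)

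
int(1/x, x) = log(-4*x) + C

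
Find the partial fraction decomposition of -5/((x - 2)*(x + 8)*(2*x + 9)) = 20/(91*(2*x + 9)) - 1/(14*(x + 8)) - 1/(26*(x - 2))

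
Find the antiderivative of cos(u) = sin(u) + C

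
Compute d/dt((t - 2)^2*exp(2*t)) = 2*t^2*exp(2*t) - 6*t*exp(2*t) + 4*exp(2*t)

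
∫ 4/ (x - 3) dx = 4*log(x - 3) + C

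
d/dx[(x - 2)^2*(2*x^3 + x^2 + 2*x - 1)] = 10*x^4 - 28*x^3 + 18*x^2 - 10*x + 12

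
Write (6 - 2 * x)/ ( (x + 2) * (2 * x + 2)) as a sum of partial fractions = -5/(x + 2) + 4/(x + 1)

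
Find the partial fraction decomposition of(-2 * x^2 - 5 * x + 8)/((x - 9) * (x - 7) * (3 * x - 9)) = -25/(72*(x - 3)) + 125/(24*(x - 7)) - 199/(36*(x - 9))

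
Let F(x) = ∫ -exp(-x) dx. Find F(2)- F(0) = -1 + exp(-2)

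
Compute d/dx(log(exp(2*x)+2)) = 2*exp(2*x)/(exp(2*x) + 2)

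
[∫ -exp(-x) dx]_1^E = -exp(-1) + exp(-E)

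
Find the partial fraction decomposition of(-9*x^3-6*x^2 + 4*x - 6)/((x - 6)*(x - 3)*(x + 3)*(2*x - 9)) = 2479/(45*(2*x - 9)) - 19/(90*(x + 3)) - 97/(18*(x - 3)) - 238/(9*(x - 6))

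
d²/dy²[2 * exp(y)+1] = 2*exp(y)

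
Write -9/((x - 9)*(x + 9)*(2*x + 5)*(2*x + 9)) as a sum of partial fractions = -1/(27*(2*x + 9)) + 9/(299*(2*x + 5)) + 1/(234*(x + 9)) - 1/(1242*(x - 9))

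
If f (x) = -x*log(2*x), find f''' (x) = x^(-2)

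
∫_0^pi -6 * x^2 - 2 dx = -2*pi^3 - 2*pi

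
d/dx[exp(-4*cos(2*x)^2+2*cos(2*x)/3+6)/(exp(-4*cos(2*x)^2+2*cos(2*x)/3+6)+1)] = 8*(11 - 24*sin(x)^2)*exp(8/3)*exp(44*sin(x)^2/3)*exp(16*sin(x)^4)*sin(x)*cos(x)/(3*(exp(8/3)*exp(44*sin(x)^2/3) + exp(16*sin(x)^4))^2)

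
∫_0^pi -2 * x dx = -pi^2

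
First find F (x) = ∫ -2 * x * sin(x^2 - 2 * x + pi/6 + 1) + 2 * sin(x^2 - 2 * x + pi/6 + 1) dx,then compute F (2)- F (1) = -sqrt(3)/2 + cos(pi/6 + 1)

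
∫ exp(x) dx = exp(x) + C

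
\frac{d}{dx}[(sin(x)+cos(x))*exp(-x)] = -2*exp(-x)*sin(x)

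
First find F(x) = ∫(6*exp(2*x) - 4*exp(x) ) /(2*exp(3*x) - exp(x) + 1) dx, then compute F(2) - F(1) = -log(1 + (-2 + 5*E/(1 + E))^2) + log(1 + (-2 + 5*exp(2)/(1 + exp(2)))^2)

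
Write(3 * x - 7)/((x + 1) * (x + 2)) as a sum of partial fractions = 13/(x + 2) - 10/(x + 1)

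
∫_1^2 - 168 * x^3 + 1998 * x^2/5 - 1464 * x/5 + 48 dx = -444/5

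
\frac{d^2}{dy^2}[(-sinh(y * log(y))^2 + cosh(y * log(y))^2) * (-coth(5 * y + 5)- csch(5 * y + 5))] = -25*(cosh(5*y + 5) + 1)^2/sinh(5*y + 5)^3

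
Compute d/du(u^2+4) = 2*u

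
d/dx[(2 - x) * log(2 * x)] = (-x*log(x) - x - x*log(2) + 2)/x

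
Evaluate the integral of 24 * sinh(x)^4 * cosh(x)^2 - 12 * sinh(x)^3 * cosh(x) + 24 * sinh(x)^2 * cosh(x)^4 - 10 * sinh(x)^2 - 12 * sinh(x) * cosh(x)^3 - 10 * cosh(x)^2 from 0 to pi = -3*cosh(4*pi)/4 - 5*sinh(2*pi) + 3/4 + 8*sinh(pi)^3*cosh(pi)^3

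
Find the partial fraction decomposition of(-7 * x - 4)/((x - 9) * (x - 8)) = 60/(x - 8) - 67/(x - 9)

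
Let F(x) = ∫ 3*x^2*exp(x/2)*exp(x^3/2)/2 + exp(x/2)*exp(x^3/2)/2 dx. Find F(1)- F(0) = -1 + E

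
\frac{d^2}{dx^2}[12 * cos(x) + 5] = -12*cos(x)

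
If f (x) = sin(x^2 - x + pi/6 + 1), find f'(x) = (2*x - 1)*cos(x^2 - x + pi/6 + 1)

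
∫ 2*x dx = x^2 + C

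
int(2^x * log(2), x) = 2^x + C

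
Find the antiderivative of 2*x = x^2 + C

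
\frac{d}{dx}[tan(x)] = cos(x)^(-2)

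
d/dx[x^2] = 2*x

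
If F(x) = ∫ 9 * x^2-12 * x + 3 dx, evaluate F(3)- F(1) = 36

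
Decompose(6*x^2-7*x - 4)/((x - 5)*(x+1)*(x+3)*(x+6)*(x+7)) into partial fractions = 113/(96*(x + 7)) - 254/(165*(x + 6)) + 71/(192*(x + 3)) - 1/(40*(x + 1)) + 37/(2112*(x - 5))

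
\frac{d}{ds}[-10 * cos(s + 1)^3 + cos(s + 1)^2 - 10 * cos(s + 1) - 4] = 35*sin(s + 1)/2 - sin(2*s + 2) + 15*sin(3*s + 3)/2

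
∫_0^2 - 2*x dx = -4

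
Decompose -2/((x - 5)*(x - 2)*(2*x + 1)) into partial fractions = -8/(55*(2*x + 1)) + 2/(15*(x - 2)) - 2/(33*(x - 5))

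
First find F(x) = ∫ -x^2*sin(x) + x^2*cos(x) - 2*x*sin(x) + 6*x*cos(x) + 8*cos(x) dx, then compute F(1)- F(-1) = 8*cos(1) + 10*sin(1)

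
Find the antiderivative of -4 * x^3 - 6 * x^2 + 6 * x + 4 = -x^4 - 2*x^3 + 3*x^2 + 4*x + C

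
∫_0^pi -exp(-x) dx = -1 + exp(-pi)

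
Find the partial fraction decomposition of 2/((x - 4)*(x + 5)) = -2/(9*(x + 5)) + 2/(9*(x - 4))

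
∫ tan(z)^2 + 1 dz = tan(z) + C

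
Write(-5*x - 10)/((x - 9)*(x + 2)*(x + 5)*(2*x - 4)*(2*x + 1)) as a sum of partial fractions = -4/(171*(2*x + 1)) + 5/(1764*(x + 5)) + 1/(98*(x - 2)) - 5/(3724*(x - 9))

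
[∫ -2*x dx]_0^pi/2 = -pi^2/4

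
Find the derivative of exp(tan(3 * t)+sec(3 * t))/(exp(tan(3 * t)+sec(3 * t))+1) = 3*(sin(3*t) + 1)*exp(1/cos(3*t))*exp(tan(3*t))/((exp(1/cos(3*t))*exp(tan(3*t)) + 1)^2*cos(3*t)^2)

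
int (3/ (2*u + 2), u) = 3*log(u + 1)/2 + C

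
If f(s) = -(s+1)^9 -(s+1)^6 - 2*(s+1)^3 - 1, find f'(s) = -9*s^8 - 72*s^7 - 252*s^6 - 510*s^5 - 660*s^4 - 564*s^3 - 318*s^2 - 114*s - 21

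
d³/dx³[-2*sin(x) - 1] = 2*cos(x)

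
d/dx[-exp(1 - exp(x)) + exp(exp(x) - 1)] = (exp(x) + exp(x + 2*exp(x) - 2))*exp(1 - exp(x))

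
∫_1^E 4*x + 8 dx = -18 + 2*(2 + E)^2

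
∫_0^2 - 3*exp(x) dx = 3 - 3*exp(2)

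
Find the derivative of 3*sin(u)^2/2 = 3*sin(2*u)/2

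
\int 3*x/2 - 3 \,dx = 3*x^2/4 - 3*x + C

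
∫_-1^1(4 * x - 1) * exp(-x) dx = -E - 7*exp(-1)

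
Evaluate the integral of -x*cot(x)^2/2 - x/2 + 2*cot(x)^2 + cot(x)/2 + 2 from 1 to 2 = -cot(2) + 3*cot(1)/2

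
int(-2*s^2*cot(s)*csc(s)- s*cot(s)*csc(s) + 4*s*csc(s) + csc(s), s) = s*(2*s + 1)*csc(s) + C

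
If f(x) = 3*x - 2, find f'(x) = 3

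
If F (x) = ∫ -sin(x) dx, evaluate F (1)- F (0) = -1 + cos(1)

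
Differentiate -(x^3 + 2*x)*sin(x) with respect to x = -x^3*cos(x) - 3*x^2*sin(x) - 2*x*cos(x) - 2*sin(x)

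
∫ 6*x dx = 3*x^2 + C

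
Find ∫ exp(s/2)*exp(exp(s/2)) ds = 2*exp(exp(s/2)) + C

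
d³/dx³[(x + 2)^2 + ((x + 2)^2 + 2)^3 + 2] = 120*x^3 + 720*x^2 + 1584*x + 1248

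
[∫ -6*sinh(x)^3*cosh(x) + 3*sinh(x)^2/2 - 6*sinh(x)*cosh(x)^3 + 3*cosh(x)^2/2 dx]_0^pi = -3*cosh(4*pi)/8 + 3/8 + 3*sinh(2*pi)/4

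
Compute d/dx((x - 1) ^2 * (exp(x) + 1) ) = x^2*exp(x) + 2*x - exp(x) - 2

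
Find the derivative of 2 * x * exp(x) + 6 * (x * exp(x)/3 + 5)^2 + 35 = 4*x^2*exp(2*x)/3 + 4*x*exp(2*x)/3 + 22*x*exp(x) + 22*exp(x)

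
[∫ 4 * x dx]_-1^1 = 0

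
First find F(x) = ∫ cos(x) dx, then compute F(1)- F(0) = sin(1)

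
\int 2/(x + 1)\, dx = 2*log(x + 1) + C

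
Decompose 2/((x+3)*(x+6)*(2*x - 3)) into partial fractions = 8/(135*(2*x - 3)) + 2/(45*(x + 6)) - 2/(27*(x + 3))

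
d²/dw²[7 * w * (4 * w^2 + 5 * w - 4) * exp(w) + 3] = 28*w^3*exp(w) + 203*w^2*exp(w) + 280*w*exp(w) + 14*exp(w)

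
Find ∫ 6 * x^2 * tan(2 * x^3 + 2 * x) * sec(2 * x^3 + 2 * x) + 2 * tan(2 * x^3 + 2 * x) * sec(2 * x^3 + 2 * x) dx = sec(2*x*(x^2 + 1)) + C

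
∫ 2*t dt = t^2 + C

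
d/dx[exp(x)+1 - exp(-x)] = (exp(2*x) + 1)*exp(-x)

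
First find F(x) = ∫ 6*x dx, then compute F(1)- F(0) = 3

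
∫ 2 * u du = u^2 + C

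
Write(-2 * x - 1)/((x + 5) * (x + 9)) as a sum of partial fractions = -17/(4*(x + 9)) + 9/(4*(x + 5))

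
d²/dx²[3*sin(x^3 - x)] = -27*x^4*sin(x^3 - x) + 18*x^2*sin(x^3 - x) + 18*x*cos(x^3 - x) - 3*sin(x^3 - x)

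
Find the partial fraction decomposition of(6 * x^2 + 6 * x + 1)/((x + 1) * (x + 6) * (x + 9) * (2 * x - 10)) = -433/(672*(x + 9)) + 181/(330*(x + 6)) - 1/(480*(x + 1)) + 181/(1848*(x - 5))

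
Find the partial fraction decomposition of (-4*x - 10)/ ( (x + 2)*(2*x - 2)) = 1/(3*(x + 2)) - 7/(3*(x - 1))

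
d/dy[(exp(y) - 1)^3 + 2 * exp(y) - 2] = 3*exp(3*y) - 6*exp(2*y) + 5*exp(y)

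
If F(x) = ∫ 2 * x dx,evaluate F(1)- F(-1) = 0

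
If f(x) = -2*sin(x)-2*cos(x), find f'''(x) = -2*sin(x) + 2*cos(x)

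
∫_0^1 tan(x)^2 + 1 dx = tan(1)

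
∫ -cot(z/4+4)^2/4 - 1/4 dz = cot(z/4 + 4) + C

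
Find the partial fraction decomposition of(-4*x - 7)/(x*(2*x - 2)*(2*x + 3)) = -2/(15*(2*x + 3)) - 11/(10*(x - 1)) + 7/(6*x)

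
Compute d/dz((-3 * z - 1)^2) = 18*z + 6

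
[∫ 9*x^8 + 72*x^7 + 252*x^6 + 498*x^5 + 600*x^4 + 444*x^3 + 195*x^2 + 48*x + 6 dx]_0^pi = -(1 + pi)^6 - 1 + (1 + pi)^3 + (1 + pi)^9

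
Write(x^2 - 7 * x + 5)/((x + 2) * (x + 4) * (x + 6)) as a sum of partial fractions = 83/(8*(x + 6)) - 49/(4*(x + 4)) + 23/(8*(x + 2))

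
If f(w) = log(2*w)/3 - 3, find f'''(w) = 2/(3*w^3)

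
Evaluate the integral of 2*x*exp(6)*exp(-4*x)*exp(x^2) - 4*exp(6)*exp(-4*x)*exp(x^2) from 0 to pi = -exp(6) + exp((-2 + pi)^2 + 2)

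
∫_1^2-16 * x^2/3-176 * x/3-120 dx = -1984/9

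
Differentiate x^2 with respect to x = 2*x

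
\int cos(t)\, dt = sin(t) + C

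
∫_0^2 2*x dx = 4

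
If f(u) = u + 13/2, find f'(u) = 1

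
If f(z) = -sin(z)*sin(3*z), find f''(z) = 2*cos(2*z) - 8*cos(4*z)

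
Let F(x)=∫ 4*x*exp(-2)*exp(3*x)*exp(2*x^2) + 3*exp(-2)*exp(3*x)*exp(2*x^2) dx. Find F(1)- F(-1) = -exp(-3) + exp(3)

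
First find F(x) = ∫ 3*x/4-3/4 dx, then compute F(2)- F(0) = 0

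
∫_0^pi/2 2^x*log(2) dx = -1 + 2^(pi/2)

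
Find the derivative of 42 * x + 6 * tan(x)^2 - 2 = 12*sin(x)/cos(x)^3 + 42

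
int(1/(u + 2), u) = log(u + 2) + C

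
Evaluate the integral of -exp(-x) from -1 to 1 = -E + exp(-1)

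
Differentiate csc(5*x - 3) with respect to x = -5*cot(5*x - 3)*csc(5*x - 3)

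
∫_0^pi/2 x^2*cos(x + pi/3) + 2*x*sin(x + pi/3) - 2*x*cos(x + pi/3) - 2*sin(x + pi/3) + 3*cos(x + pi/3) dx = -3*sqrt(3)/2 + (-1 + pi/2)^2/2 + 1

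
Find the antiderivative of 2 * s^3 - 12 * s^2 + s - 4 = s^4/2 - 4*s^3 + s^2/2 - 4*s + C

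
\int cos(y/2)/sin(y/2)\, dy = 2*log(sin(y/2)) + C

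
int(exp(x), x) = exp(x) + C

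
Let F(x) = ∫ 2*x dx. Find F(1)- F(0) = 1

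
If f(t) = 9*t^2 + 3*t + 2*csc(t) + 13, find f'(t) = 18*t - 2*cot(t)*csc(t) + 3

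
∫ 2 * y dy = y^2 + C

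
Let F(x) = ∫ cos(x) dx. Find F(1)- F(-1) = 2*sin(1)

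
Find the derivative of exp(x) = exp(x)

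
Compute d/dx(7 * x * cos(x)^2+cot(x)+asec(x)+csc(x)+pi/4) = (-7*x^3*sqrt(1 - 1/x^2)*sin(2*x) + 7*x^2*sqrt(1 - 1/x^2)*cos(x)^2 - x^2*sqrt(1 - 1/x^2)*cot(x)^2 - x^2*sqrt(1 - 1/x^2)*cot(x)*csc(x) - x^2*sqrt(1 - 1/x^2) + 1)/(x^2*sqrt(1 - 1/x^2))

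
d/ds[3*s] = 3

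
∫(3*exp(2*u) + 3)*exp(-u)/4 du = 3*sinh(u)/2 + C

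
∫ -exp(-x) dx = exp(-x) + C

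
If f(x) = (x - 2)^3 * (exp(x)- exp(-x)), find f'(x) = (x^3*exp(2*x) + x^3 - 3*x^2*exp(2*x) - 9*x^2 + 24*x + 4*exp(2*x) - 20)*exp(-x)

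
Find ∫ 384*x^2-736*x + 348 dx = 128*x^3 - 368*x^2 + 348*x + C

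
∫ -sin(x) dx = cos(x) + C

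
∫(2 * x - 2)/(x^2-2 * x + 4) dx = log((x - 1)^2 + 3) + C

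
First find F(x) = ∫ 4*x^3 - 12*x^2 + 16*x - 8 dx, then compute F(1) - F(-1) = -24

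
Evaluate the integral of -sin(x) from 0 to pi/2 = -1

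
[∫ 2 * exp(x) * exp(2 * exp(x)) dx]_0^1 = -exp(2) + exp(2*E)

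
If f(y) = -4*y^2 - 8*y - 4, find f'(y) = -8*y - 8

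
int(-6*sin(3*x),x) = 2*cos(3*x) + C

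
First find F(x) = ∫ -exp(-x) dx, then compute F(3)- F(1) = -exp(-1) + exp(-3)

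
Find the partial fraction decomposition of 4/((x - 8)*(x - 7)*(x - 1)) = 2/(21*(x - 1)) - 2/(3*(x - 7)) + 4/(7*(x - 8))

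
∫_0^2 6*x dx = 12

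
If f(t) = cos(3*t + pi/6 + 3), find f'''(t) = 27*sin(3*t + pi/6 + 3)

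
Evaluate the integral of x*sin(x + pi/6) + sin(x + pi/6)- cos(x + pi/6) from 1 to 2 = 2*cos(pi/6 + 1) - 3*cos(pi/6 + 2)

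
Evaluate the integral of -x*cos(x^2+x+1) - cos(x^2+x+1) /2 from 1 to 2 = -sin(7)/2 + sin(3)/2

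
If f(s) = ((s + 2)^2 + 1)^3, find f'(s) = 6*s^5 + 60*s^4 + 252*s^3 + 552*s^2 + 630*s + 300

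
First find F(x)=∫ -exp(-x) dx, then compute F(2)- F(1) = -exp(-1) + exp(-2)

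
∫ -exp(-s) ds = exp(-s) + C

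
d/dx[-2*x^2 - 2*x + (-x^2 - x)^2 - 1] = 4*x^3 + 6*x^2 - 2*x - 2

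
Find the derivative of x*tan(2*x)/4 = x/(2*cos(2*x)^2) + tan(2*x)/4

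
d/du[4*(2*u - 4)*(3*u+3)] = 48*u - 24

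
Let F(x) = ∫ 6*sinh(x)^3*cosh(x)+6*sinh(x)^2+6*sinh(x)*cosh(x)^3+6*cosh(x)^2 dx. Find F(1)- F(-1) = 6*sinh(2)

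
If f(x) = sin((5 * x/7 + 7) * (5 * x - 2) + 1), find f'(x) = 5*(10*x + 47)*cos(25*x^2/7 + 235*x/7 - 13)/7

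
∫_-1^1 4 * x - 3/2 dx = -3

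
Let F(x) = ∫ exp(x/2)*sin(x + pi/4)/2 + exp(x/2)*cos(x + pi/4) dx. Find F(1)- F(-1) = -exp(-1/2)*cos(pi/4 + 1) + exp(1/2)*sin(pi/4 + 1)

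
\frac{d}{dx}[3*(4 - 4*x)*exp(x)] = -12*x*exp(x)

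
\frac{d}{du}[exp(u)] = exp(u)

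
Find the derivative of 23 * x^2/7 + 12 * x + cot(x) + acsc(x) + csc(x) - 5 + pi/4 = (46*x^3*sqrt(1 - 1/x^2) - 7*x^2*sqrt(1 - 1/x^2)*cot(x)^2 - 7*x^2*sqrt(1 - 1/x^2)*cot(x)*csc(x) + 77*x^2*sqrt(1 - 1/x^2) - 7)/(7*x^2*sqrt(1 - 1/x^2))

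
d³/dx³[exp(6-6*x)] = -216*exp(6 - 6*x)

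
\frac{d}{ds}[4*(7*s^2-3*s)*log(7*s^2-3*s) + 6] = 56*s*log(7*s^2 - 3*s) + 56*s - 12*log(7*s^2 - 3*s) - 12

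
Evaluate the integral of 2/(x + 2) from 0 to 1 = -log(8) + log(18)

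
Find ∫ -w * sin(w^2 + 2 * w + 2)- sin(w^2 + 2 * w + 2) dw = cos((w + 1)^2 + 1)/2 + C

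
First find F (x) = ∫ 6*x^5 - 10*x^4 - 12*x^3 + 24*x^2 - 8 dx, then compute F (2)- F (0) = 0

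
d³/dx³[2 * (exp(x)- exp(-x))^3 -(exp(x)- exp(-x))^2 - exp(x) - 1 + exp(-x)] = (54*exp(6*x) - 8*exp(5*x) - 7*exp(4*x) - 7*exp(2*x) + 8*exp(x) + 54)*exp(-3*x)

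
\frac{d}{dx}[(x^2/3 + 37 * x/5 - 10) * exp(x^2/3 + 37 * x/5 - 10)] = 2*x^3*exp(x^2/3 + 37*x/5 - 10)/9 + 37*x^2*exp(x^2/3 + 37*x/5 - 10)/5 + 1219*x*exp(x^2/3 + 37*x/5 - 10)/25 - 333*exp(x^2/3 + 37*x/5 - 10)/5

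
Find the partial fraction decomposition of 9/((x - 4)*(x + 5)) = -1/(x + 5) + 1/(x - 4)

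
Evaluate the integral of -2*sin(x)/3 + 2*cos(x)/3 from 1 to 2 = 2*sqrt(2)*(-sin(pi/4 + 1) + sin(pi/4 + 2))/3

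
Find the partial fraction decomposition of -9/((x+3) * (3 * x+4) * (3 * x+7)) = 9/(2*(3*x + 7)) - 9/(5*(3*x + 4)) - 9/(10*(x + 3))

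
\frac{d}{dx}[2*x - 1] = 2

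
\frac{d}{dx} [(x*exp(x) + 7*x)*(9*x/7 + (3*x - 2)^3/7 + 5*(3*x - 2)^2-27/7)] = 27*x^4*exp(x)/7 + 369*x^3*exp(x)/7 + 108*x^3 + 408*x^2*exp(x)/7 + 783*x^2 - 645*x*exp(x)/7 - 750*x + 15*exp(x) + 105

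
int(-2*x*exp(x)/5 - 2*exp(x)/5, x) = -2*x*exp(x)/5 + C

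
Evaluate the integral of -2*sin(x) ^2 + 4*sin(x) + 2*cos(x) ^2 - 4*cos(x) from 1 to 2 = -(-2 + cos(1) + sin(1))^2 + (-2 + cos(2) + sin(2))^2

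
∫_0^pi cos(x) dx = 0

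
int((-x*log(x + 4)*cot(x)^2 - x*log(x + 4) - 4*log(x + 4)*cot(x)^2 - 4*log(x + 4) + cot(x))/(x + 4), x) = log(x + 4)*cot(x) + C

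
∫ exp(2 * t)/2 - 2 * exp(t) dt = (exp(t) - 4)^2/4 + C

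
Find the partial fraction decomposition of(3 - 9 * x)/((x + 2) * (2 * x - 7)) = -57/(11*(2*x - 7)) - 21/(11*(x + 2))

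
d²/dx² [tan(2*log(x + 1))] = 2*(4*sin(2*log(x + 1))/cos(2*log(x + 1)) - 1)/((x^2 + 2*x + 1)*cos(2*log(x + 1))^2)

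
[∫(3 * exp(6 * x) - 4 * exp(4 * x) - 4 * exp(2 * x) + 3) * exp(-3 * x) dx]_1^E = -exp(E) - (E - exp(-1))^3 - exp(-1) + exp(-E) + E + (-exp(-E) + exp(E))^3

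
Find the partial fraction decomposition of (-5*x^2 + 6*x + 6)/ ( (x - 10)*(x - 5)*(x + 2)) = -13/(42*(x + 2)) + 89/(35*(x - 5)) - 217/(30*(x - 10))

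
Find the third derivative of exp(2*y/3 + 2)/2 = 4*exp(2*y/3 + 2)/27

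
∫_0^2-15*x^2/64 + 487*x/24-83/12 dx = 209/8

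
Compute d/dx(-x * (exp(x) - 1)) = -x*exp(x) - exp(x) + 1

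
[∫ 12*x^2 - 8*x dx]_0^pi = -8 + (1 + (-1 + pi)^2)*(4 + 4*pi)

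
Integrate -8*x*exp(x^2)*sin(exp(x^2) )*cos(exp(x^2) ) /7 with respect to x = cos(2*exp(x^2))/7 + C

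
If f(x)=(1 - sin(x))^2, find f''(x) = 2*sin(x) + 2*cos(2*x)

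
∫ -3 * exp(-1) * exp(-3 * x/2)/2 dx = exp(-3*x/2 - 1) + C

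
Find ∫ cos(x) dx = sin(x) + C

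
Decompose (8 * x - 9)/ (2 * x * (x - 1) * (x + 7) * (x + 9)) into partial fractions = 9/(40*(x + 9)) - 65/(224*(x + 7)) - 1/(160*(x - 1)) + 1/(14*x)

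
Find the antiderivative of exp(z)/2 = exp(z)/2 + C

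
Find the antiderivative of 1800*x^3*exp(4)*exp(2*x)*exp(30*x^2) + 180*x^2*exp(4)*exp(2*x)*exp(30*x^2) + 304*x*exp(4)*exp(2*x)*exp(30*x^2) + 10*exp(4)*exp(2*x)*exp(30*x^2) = 2*(15*x^2 + x + 2)*exp(30*x^2 + 2*x + 4) + C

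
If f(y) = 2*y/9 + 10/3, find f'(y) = 2/9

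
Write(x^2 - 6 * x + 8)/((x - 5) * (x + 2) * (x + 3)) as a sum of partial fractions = 35/(8*(x + 3)) - 24/(7*(x + 2)) + 3/(56*(x - 5))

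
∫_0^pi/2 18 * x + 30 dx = -25 + (-5 - 3*pi/2)^2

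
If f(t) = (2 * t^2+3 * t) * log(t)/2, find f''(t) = (4*t*log(t) + 6*t + 3)/(2*t)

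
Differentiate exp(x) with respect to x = exp(x)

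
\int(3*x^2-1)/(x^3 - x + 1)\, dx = log(-2*x^3 + 2*x - 2) + C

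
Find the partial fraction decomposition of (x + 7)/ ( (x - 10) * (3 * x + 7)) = -14/(37*(3*x + 7)) + 17/(37*(x - 10))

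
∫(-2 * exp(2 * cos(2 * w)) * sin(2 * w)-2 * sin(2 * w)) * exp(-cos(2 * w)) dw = 2*sinh(cos(2*w)) + C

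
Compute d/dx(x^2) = 2*x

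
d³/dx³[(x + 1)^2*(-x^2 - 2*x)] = -24*x - 24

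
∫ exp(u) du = exp(u) + C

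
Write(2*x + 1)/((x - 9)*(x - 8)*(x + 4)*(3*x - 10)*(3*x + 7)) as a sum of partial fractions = 99/(89590*(3*x + 7)) + 207/(89012*(3*x - 10)) - 7/(17160*(x + 4)) - 17/(5208*(x - 8)) + 19/(7514*(x - 9))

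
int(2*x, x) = x^2 + C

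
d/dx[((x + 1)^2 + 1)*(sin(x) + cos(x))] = sqrt(2)*x^2*cos(x + pi/4) + 4*x*cos(x) + 4*cos(x)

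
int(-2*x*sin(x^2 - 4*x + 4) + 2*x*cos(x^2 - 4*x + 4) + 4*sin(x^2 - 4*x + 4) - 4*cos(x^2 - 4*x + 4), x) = sin((x - 2)^2) + cos((x - 2)^2) + C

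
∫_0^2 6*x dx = 12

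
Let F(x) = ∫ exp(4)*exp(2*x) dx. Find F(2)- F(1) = -exp(6)/2 + exp(8)/2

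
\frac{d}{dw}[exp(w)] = exp(w)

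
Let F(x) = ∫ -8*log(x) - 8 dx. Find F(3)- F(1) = -24*log(3)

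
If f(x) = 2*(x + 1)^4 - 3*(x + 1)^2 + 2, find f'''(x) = 48*x + 48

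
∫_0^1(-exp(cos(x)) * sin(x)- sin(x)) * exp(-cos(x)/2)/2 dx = -exp(1/2) - exp(-cos(1)/2) + exp(-1/2) + exp(cos(1)/2)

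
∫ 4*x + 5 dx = 2*x^2 + 5*x + C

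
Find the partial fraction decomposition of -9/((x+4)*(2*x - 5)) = -18/(13*(2*x - 5)) + 9/(13*(x + 4))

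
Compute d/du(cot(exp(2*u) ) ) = -2*exp(2*u)/sin(exp(2*u))^2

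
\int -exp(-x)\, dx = exp(-x) + C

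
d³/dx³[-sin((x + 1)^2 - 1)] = 8*x^3*cos(x*(x + 2)) + 24*x^2*cos(x*(x + 2)) + 12*x*sin(x*(x + 2)) + 24*x*cos(x*(x + 2)) + 12*sin(x*(x + 2)) + 8*cos(x*(x + 2))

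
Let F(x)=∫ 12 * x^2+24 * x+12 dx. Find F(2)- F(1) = 76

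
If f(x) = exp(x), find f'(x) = exp(x)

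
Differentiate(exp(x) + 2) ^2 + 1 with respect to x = 2*exp(2*x) + 4*exp(x)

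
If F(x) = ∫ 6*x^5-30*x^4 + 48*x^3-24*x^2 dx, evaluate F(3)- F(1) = 28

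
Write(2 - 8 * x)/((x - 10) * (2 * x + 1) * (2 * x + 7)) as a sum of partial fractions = 10/(27*(2*x + 7)) - 2/(21*(2*x + 1)) - 26/(189*(x - 10))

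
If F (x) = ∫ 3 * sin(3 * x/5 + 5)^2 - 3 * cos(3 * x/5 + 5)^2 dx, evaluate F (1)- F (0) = 5*sin(10)/2 - 5*sin(56/5)/2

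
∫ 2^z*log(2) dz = 2^z + C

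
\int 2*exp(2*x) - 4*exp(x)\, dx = (exp(x) - 2)^2 + C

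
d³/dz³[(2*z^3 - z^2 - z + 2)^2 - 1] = 480*z^3 - 240*z^2 - 72*z + 60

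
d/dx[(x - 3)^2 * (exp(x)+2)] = x^2*exp(x) - 4*x*exp(x) + 4*x + 3*exp(x) - 12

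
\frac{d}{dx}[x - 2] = 1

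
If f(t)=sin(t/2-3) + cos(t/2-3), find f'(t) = sqrt(2)*cos(t/2 - 3 + pi/4)/2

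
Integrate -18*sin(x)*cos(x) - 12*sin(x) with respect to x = (3*cos(x) + 2)^2 + C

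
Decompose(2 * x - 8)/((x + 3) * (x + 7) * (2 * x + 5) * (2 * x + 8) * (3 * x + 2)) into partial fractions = -27/(1045*(3*x + 2)) + 104/(297*(2*x + 5)) - 11/(2052*(x + 7)) + 4/(45*(x + 4)) - 1/(4*(x + 3))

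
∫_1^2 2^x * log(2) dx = 2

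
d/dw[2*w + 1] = 2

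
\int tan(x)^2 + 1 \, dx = tan(x) + C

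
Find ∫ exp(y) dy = exp(y) + C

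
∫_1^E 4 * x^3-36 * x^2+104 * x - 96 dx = -9 + (-1 + (-3 + E)^2)^2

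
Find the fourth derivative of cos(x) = cos(x)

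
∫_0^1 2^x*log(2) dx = 1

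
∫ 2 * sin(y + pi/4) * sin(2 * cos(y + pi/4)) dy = cos(2*cos(y + pi/4)) + C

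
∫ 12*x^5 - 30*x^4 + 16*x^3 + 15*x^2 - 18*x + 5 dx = 2*x^6 - 6*x^5 + 4*x^4 + 5*x^3 - 9*x^2 + 5*x + C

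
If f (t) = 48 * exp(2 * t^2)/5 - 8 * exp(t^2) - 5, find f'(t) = 192*t*exp(2*t^2)/5 - 16*t*exp(t^2)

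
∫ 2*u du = u^2 + C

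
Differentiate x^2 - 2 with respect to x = 2*x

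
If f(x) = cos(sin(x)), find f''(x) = sin(x)*sin(sin(x)) - cos(x)^2*cos(sin(x))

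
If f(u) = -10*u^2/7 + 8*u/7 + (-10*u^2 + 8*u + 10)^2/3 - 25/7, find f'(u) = 400*u^3/3 - 160*u^2 - 1964*u/21 + 1144/21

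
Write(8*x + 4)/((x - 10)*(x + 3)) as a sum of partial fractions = 20/(13*(x + 3)) + 84/(13*(x - 10))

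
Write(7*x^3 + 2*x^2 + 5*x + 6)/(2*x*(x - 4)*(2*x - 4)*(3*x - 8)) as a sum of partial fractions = -2245/(128*(3*x - 8)) + 5/(2*(x - 2)) + 253/(64*(x - 4)) - 3/(128*x)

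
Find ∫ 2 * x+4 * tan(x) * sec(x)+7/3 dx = x^2 + 7*x/3 + 4*sec(x) + C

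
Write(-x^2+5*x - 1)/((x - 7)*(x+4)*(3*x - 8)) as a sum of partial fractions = -47/(260*(3*x - 8)) - 37/(220*(x + 4)) - 15/(143*(x - 7))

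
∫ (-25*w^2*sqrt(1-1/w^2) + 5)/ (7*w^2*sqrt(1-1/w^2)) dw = -25*w/7 + 5*asec(w)/7 + C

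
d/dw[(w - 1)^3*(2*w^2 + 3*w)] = 10*w^4 - 12*w^3 - 9*w^2 + 14*w - 3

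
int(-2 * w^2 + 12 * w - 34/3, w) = -2*w^3/3 + 6*w^2 - 34*w/3 + C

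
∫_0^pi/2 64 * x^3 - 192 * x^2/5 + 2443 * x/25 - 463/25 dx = -784/25 - 3*pi/10 + 3*pi^2/8 + 4*(-2*pi/5 + 14/5 + pi^2/2)^2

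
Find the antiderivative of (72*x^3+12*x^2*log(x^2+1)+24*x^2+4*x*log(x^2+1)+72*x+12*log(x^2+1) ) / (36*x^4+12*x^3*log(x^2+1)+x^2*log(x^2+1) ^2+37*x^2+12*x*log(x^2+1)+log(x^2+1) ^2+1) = log((6*x + log(x^2 + 1))^2 + 1) + C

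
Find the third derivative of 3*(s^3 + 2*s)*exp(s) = 3*s^3*exp(s) + 27*s^2*exp(s) + 60*s*exp(s) + 36*exp(s)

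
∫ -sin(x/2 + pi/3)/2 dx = cos(x/2 + pi/3) + C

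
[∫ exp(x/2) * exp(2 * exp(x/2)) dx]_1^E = -exp(2*exp(1/2)) + exp(2*exp(E/2))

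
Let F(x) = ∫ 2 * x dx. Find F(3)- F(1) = 8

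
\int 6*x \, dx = 3*x^2 + C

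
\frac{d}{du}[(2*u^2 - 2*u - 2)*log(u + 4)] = (4*u^2*log(u + 4) + 2*u^2 + 14*u*log(u + 4) - 2*u - 8*log(u + 4) - 2)/(u + 4)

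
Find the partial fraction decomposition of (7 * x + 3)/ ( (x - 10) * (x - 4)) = -31/(6*(x - 4)) + 73/(6*(x - 10))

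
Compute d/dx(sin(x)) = cos(x)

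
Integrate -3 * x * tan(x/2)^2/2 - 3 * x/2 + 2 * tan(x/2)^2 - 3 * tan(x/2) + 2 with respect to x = (4 - 3*x)*tan(x/2) + C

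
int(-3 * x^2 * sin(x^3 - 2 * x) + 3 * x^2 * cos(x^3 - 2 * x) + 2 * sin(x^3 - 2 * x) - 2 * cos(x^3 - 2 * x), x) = sin(x*(x^2 - 2)) + cos(x*(x^2 - 2)) + C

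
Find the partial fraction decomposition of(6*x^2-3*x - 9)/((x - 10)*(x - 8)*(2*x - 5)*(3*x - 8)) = 63/(32*(3*x - 8)) - 56/(55*(2*x - 5)) - 351/(352*(x - 8)) + 17/(20*(x - 10))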